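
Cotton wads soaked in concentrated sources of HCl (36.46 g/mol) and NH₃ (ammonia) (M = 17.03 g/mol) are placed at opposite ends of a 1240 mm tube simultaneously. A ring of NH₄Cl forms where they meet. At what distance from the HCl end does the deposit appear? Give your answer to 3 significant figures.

In equal time, each gas travels a distance ∝ its rate ∝ 1/√M, so d_HCl/d_NH₃ = √(M_NH₃/M_HCl) = √(17.03/36.46) = 0.6834.
With d_HCl + d_NH₃ = 1240 mm, d_NH₃ = 1240/(1 + 0.6834) = 736.6 mm.
d_HCl = 1240 − 736.6 = 503 mm.

503 mm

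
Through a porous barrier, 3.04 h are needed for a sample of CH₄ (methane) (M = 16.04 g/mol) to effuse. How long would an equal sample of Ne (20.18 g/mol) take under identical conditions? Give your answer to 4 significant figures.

3.410 h

From Graham's law, t_Ne/t_CH₄ = √(M_Ne/M_CH₄) = √(20.18/16.04) = √1.258 = 1.122.
So the time for Ne is 3.04 × 1.122 = 3.410 h.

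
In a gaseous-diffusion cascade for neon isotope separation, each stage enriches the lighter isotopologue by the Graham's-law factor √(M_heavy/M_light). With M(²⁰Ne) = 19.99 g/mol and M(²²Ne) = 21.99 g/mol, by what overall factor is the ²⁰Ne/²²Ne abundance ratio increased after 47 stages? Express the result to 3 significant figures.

9.40

After 47 stages the ratio has grown by (√(21.99/19.99))^47 = (21.99/19.99)^(47/2).
= 1.10005^(47/2) = 9.40.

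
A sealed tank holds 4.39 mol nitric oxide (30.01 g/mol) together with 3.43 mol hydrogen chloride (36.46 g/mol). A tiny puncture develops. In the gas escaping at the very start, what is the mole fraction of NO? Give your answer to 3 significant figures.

0.585

Rate_i ∝ x_i/√M_i (Graham's law weighted by mole fraction), so the effusate composition follows n_i/√M_i.
Mole fraction of NO in the effusate = (n_NO/√M_NO) / (n_NO/√M_NO + n_HCl/√M_HCl)
= (4.39/√30.01) / (4.39/√30.01 + 3.43/√36.46) = 0.8014/(0.8014 + 0.5680) = 0.585.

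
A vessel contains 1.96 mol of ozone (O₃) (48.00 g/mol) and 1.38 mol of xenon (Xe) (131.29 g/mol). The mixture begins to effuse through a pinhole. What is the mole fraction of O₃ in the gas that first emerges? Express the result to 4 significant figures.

0.7014

Rate_i ∝ x_i/√M_i (Graham's law weighted by mole fraction), so the effusate composition follows n_i/√M_i.
Mole fraction of O₃ in the effusate = (n_O₃/√M_O₃) / (n_O₃/√M_O₃ + n_Xe/√M_Xe)
= (1.96/√48.00) / (1.96/√48.00 + 1.38/√131.29) = 0.2829/(0.2829 + 0.1204) = 0.7014.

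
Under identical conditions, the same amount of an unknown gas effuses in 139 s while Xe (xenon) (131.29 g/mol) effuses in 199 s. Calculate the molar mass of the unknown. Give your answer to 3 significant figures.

From Graham's law, t_X/t_Xe = √(M_X/M_Xe).
139/199 = 0.6985 = √(M_X/131.29)
M_X = 131.29 × 0.6985² = 131.29 × 0.4879 = 64.1 g/mol

64.1 g/mol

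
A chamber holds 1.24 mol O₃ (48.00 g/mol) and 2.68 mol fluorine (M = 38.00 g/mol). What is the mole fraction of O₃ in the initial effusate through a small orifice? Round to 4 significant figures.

Effusion rate of each component ∝ n_i/√M_i (partial pressure × 1/√M).
So x_O₃ in the escaping gas = (n_O₃/√M_O₃) / Σ(n_i/√M_i)
= (1.24/√48.00) / (1.24/√48.00 + 2.68/√38.00) = 0.1790/(0.1790 + 0.4348) = 0.2916.

0.2916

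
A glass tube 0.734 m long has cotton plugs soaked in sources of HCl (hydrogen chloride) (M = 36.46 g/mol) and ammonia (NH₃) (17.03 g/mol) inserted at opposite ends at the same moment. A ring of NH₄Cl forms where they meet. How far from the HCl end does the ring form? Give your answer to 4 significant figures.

The fronts meet when d_HCl + d_NH₃ = L with d_HCl/d_NH₃ = √(M_NH₃/M_HCl) (Graham's law). Here √(M_NH₃/M_HCl) = √(17.03/36.46) = 0.6834.
With d_HCl + d_NH₃ = 0.734 m, d_NH₃ = 0.734/(1 + 0.6834) = 0.4360 m.
d_HCl = 0.734 − 0.4360 = 0.2980 m.

0.2980 m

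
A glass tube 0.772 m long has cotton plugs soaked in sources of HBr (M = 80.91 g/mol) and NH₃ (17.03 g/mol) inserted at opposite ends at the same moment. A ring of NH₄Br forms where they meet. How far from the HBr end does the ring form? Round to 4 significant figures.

In equal time, each gas travels a distance ∝ its rate ∝ 1/√M, so d_HBr/d_NH₃ = √(M_NH₃/M_HBr) = √(17.03/80.91) = 0.4588.
With d_HBr + d_NH₃ = 0.772 m, d_NH₃ = 0.772/(1 + 0.4588) = 0.5292 m.
d_HBr = 0.772 − 0.5292 = 0.2428 m.

0.2428 m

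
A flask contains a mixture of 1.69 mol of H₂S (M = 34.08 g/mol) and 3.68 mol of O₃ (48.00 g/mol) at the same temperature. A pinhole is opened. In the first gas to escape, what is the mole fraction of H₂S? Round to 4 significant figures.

Each component's effusion rate ∝ (its partial pressure)·(1/√M) ∝ n_i/√M_i.
Mole fraction of H₂S in the effusate = (n_H₂S/√M_H₂S) / (n_H₂S/√M_H₂S + n_O₃/√M_O₃)
= (1.69/√34.08) / (1.69/√34.08 + 3.68/√48.00) = 0.2895/(0.2895 + 0.5312) = 0.3528.

0.3528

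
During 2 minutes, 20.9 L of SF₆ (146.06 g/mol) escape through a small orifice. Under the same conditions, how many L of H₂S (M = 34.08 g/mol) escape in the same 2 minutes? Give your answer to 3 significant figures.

By Graham's law, rate_H₂S/rate_SF₆ = √(M_SF₆/M_H₂S) = √(146.06/34.08) = √4.286 = 2.070.
So the volume for H₂S is 20.9 × 2.070 = 43.3 L.

43.3 L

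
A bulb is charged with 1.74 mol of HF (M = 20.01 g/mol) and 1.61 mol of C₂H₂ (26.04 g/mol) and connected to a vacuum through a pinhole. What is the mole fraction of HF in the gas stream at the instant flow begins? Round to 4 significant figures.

The effusion rate of species i is ∝ p_i/√M_i ∝ n_i/√M_i.
Mole fraction of HF in the effusate = (n_HF/√M_HF) / (n_HF/√M_HF + n_C₂H₂/√M_C₂H₂)
= (1.74/√20.01) / (1.74/√20.01 + 1.61/√26.04) = 0.3890/(0.3890 + 0.3155) = 0.5521.

0.5521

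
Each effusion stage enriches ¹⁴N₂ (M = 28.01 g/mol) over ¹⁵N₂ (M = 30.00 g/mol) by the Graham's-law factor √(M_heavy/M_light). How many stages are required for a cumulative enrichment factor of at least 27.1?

97

Single-stage factor α = √(30.00/28.01), so ln α = ½ ln(1.07105) = 0.03432.
Need α^N ≥ 27.1 ⇒ N ≥ ln(27.1) / ln α = 3.300 / 0.03432 = 96.15.
Rounding up, N = 97 stages.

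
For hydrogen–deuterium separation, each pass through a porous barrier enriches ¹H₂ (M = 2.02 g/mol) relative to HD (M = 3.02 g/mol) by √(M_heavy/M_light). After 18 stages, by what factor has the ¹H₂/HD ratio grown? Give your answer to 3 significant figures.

37.3

Overall factor = α^18 with α = √(3.02/2.02), i.e. (3.02/2.02)^(18/2).
= 1.49505^9 = 37.3.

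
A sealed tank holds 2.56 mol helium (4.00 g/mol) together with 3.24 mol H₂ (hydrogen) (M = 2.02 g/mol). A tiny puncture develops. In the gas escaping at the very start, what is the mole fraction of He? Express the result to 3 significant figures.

0.360

Effusion rate of each component ∝ n_i/√M_i (partial pressure × 1/√M).
So x_He in the escaping gas = (n_He/√M_He) / Σ(n_i/√M_i)
= (2.56/√4.00) / (2.56/√4.00 + 3.24/√2.02) = 1.280/(1.280 + 2.280) = 0.360.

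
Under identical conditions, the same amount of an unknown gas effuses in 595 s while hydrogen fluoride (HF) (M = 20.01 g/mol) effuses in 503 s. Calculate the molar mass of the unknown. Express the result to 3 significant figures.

By Graham's law, t_X/t_HF = √(M_X/M_HF).
595/503 = 1.183 = √(M_X/20.01)
M_X = 20.01 × 1.183² = 20.01 × 1.399 = 28.0 g/mol

28.0 g/mol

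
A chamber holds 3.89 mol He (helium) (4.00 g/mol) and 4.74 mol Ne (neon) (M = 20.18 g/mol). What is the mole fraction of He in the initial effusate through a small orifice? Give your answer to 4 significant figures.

Effusion rate of each component ∝ n_i/√M_i (partial pressure × 1/√M).
x_He(eff) = (n_He/√M_He) / (n_He/√M_He + n_Ne/√M_Ne)
= (3.89/√4.00) / (3.89/√4.00 + 4.74/√20.18) = 1.945/(1.945 + 1.055) = 0.6483.

0.6483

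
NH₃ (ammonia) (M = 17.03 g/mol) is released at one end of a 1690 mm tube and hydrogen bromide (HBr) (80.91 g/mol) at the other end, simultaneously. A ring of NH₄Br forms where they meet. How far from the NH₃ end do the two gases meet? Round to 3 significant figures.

1160 mm

Distances travelled in equal time are proportional to diffusion rates, so d_NH₃/d_HBr = √(M_HBr/M_NH₃) = √(80.91/17.03) = 2.180.
With d_NH₃ + d_HBr = 1690 mm, d_HBr = 1690/(1 + 2.180) = 531.5 mm.
d_NH₃ = 1690 − 531.5 = 1160 mm.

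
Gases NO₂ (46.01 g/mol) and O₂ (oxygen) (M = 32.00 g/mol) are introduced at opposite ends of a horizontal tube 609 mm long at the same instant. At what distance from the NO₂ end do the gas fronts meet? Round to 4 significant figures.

276.9 mm

In equal time, each gas travels a distance ∝ its rate ∝ 1/√M, so d_NO₂/d_O₂ = √(M_O₂/M_NO₂) = √(32.00/46.01) = 0.8340.
With d_NO₂ + d_O₂ = 609 mm, d_O₂ = 609/(1 + 0.8340) = 332.1 mm.
d_NO₂ = 609 − 332.1 = 276.9 mm.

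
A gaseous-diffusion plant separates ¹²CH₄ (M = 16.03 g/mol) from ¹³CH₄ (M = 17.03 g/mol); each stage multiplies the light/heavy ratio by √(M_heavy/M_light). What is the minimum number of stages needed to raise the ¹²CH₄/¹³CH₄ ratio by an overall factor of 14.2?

88

With α = √(17.03/16.03) per stage, ln α = ½ ln(1.06238) = 0.03026.
Need α^N ≥ 14.2 ⇒ N ≥ ln(14.2) / ln α = 2.653 / 0.03026 = 87.69.
Rounding up, N = 88 stages.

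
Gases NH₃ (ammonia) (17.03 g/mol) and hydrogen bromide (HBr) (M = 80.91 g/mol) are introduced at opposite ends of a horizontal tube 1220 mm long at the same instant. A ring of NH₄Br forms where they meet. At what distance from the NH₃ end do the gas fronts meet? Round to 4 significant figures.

836.3 mm

Distances travelled in equal time are proportional to diffusion rates, so d_NH₃/d_HBr = √(M_HBr/M_NH₃) = √(80.91/17.03) = 2.180.
With d_NH₃ + d_HBr = 1220 mm, d_HBr = 1220/(1 + 2.180) = 383.7 mm.
d_NH₃ = 1220 − 383.7 = 836.3 mm.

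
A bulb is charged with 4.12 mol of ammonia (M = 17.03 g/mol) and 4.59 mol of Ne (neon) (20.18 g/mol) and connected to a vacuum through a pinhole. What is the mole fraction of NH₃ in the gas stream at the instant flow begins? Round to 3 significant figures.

Each component's effusion rate ∝ (its partial pressure)·(1/√M) ∝ n_i/√M_i.
x_NH₃(eff) = (n_NH₃/√M_NH₃) / (n_NH₃/√M_NH₃ + n_Ne/√M_Ne)
= (4.12/√17.03) / (4.12/√17.03 + 4.59/√20.18) = 0.9984/(0.9984 + 1.022) = 0.494.

0.494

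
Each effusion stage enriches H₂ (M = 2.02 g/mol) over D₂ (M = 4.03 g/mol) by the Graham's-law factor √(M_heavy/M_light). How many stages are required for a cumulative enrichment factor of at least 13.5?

Single-stage factor α = √(4.03/2.02), so ln α = ½ ln(1.99505) = 0.3453.
Need α^N ≥ 13.5 ⇒ N ≥ ln(13.5) / ln α = 2.603 / 0.3453 = 7.54.
Rounding up, N = 8 stages.

8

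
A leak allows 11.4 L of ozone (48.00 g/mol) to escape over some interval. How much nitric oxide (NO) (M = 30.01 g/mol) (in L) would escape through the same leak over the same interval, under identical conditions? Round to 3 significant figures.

14.4 L

Since effusion rate ∝ 1/√M, rate_NO/rate_O₃ = √(M_O₃/M_NO) = √(48.00/30.01) = √1.599 = 1.265.
So the volume for NO is 11.4 × 1.265 = 14.4 L.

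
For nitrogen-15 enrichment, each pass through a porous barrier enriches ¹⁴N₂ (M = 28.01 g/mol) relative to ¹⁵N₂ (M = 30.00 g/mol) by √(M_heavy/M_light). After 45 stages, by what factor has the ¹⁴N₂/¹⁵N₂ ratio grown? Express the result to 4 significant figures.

After 45 stages the ratio has grown by (√(30.00/28.01))^45 = (30.00/28.01)^(45/2).
= 1.07105^(45/2) = 4.685.

4.685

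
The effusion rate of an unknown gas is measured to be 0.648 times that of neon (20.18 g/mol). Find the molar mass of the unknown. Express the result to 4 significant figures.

48.06 g/mol

By Graham's law, rate_X/rate_Ne = √(M_Ne/M_X).
0.648 = √(20.18/M_X)
M_X = 20.18 / 0.648² = 20.18 / 0.4199 = 48.06 g/mol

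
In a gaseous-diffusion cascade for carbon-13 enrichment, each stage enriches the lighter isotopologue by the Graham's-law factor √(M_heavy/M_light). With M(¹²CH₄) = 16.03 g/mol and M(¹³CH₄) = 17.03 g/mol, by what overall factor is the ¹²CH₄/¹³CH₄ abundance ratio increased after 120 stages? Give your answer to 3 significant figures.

37.7

Overall factor = α^120 with α = √(17.03/16.03), i.e. (17.03/16.03)^(120/2).
= 1.06238^60 = 37.7.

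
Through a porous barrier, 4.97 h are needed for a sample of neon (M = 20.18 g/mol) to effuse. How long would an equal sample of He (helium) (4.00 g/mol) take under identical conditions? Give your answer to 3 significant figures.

2.21 h

Using Graham's law: t_He/t_Ne = √(M_He/M_Ne) = √(4.00/20.18) = √0.1982 = 0.4452.
So the time for He is 4.97 × 0.4452 = 2.21 h.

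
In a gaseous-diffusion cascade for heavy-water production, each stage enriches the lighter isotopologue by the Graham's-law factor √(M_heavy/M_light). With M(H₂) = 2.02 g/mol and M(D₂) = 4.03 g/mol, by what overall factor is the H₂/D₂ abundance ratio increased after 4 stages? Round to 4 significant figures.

3.980

The single-stage factor is √(M_heavy/M_light), so 4 stages give [√(4.03/2.02)]^4 = (4.03/2.02)^(4/2).
= 1.99505^2 = 3.980.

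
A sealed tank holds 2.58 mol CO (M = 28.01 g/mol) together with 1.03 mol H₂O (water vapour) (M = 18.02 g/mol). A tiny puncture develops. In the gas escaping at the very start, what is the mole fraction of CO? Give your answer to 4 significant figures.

0.6677

The effusion rate of species i is ∝ p_i/√M_i ∝ n_i/√M_i.
So x_CO in the escaping gas = (n_CO/√M_CO) / Σ(n_i/√M_i)
= (2.58/√28.01) / (2.58/√28.01 + 1.03/√18.02) = 0.4875/(0.4875 + 0.2426) = 0.6677.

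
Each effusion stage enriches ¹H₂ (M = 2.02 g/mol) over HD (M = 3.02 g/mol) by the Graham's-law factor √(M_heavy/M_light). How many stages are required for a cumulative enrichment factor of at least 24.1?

With α = √(3.02/2.02) per stage, ln α = ½ ln(1.49505) = 0.2011.
Need α^N ≥ 24.1 ⇒ N ≥ ln(24.1) / ln α = 3.182 / 0.2011 = 15.83.
Rounding up, N = 16 stages.

16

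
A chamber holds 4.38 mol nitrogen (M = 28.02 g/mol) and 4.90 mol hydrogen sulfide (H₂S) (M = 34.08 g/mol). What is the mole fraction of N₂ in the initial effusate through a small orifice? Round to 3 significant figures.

0.496

Each component's effusion rate ∝ (its partial pressure)·(1/√M) ∝ n_i/√M_i.
Mole fraction of N₂ in the effusate = (n_N₂/√M_N₂) / (n_N₂/√M_N₂ + n_H₂S/√M_H₂S)
= (4.38/√28.02) / (4.38/√28.02 + 4.90/√34.08) = 0.8274/(0.8274 + 0.8394) = 0.496.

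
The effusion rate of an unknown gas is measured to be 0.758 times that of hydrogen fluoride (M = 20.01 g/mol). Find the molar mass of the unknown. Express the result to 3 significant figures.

34.8 g/mol

From Graham's law, rate_X/rate_HF = √(M_HF/M_X).
0.758 = √(20.01/M_X)
M_X = 20.01 / 0.758² = 20.01 / 0.5746 = 34.8 g/mol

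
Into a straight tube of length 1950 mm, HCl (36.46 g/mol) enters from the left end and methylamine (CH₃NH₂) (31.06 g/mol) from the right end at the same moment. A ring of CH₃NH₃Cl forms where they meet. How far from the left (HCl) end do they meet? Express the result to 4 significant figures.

935.9 mm

In equal time, each gas travels a distance ∝ its rate ∝ 1/√M, so d_HCl/d_CH₃NH₂ = √(M_CH₃NH₂/M_HCl) = √(31.06/36.46) = 0.9230.
With d_HCl + d_CH₃NH₂ = 1950 mm, d_CH₃NH₂ = 1950/(1 + 0.9230) = 1014 mm.
d_HCl = 1950 − 1014 = 935.9 mm.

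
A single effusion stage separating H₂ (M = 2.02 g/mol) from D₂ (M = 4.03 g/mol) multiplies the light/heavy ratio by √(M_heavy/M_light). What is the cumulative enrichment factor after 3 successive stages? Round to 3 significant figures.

2.82

Overall factor = α^3 with α = √(4.03/2.02), i.e. (4.03/2.02)^(3/2).
= 1.99505^(3/2) = 2.82.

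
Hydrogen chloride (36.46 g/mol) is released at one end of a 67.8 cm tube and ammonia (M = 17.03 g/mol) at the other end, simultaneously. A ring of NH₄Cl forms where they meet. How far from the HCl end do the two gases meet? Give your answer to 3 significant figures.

27.5 cm

Distances travelled in equal time are proportional to diffusion rates, so d_HCl/d_NH₃ = √(M_NH₃/M_HCl) = √(17.03/36.46) = 0.6834.
With d_HCl + d_NH₃ = 67.8 cm, d_NH₃ = 67.8/(1 + 0.6834) = 40.27 cm.
d_HCl = 67.8 − 40.27 = 27.5 cm.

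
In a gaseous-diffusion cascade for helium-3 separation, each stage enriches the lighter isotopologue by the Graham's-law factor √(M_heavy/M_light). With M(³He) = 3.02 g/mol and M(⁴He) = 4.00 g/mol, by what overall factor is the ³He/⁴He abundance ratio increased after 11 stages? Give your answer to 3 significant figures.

The single-stage factor is √(M_heavy/M_light), so 11 stages give [√(4.00/3.02)]^11 = (4.00/3.02)^(11/2).
= 1.32450^(11/2) = 4.69.

4.69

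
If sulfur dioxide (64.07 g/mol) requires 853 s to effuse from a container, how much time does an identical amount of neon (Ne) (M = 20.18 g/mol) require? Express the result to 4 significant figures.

Since effusion rate ∝ 1/√M, t_Ne/t_SO₂ = √(M_Ne/M_SO₂) = √(20.18/64.07) = √0.3150 = 0.5612.
So the time for Ne is 853 × 0.5612 = 478.7 s.

478.7 s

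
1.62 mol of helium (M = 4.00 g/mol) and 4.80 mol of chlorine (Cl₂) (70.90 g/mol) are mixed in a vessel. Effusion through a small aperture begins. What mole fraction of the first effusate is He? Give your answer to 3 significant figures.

0.587

Effusion rate of each component ∝ n_i/√M_i (partial pressure × 1/√M).
Mole fraction of He in the effusate = (n_He/√M_He) / (n_He/√M_He + n_Cl₂/√M_Cl₂)
= (1.62/√4.00) / (1.62/√4.00 + 4.80/√70.90) = 0.8100/(0.8100 + 0.5701) = 0.587.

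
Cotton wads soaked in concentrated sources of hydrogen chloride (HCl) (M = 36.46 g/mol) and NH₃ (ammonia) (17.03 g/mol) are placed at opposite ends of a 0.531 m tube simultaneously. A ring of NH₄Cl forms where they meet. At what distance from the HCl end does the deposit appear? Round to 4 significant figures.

In equal time, each gas travels a distance ∝ its rate ∝ 1/√M, so d_HCl/d_NH₃ = √(M_NH₃/M_HCl) = √(17.03/36.46) = 0.6834.
With d_HCl + d_NH₃ = 0.531 m, d_NH₃ = 0.531/(1 + 0.6834) = 0.3154 m.
d_HCl = 0.531 − 0.3154 = 0.2156 m.

0.2156 m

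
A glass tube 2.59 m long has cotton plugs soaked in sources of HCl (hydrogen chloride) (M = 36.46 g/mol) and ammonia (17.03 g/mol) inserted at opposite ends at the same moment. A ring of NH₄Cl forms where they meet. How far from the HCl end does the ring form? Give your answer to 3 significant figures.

1.05 m

The fronts meet when d_HCl + d_NH₃ = L with d_HCl/d_NH₃ = √(M_NH₃/M_HCl) (Graham's law). Here √(M_NH₃/M_HCl) = √(17.03/36.46) = 0.6834.
With d_HCl + d_NH₃ = 2.59 m, d_NH₃ = 2.59/(1 + 0.6834) = 1.539 m.
d_HCl = 2.59 − 1.539 = 1.05 m.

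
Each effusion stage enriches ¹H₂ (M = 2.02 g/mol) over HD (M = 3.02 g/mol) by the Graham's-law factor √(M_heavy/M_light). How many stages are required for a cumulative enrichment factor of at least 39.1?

With α = √(3.02/2.02) per stage, ln α = ½ ln(1.49505) = 0.2011.
Need α^N ≥ 39.1 ⇒ N ≥ ln(39.1) / ln α = 3.666 / 0.2011 = 18.23.
So at least 19 stages are needed.

19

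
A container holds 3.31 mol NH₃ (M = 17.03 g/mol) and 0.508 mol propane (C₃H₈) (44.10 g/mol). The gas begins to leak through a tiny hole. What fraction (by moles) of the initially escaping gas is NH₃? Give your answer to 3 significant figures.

0.913

Each component's effusion rate ∝ (its partial pressure)·(1/√M) ∝ n_i/√M_i.
x_NH₃(eff) = (n_NH₃/√M_NH₃) / (n_NH₃/√M_NH₃ + n_C₃H₈/√M_C₃H₈)
= (3.31/√17.03) / (3.31/√17.03 + 0.508/√44.10) = 0.8021/(0.8021 + 0.07650) = 0.913.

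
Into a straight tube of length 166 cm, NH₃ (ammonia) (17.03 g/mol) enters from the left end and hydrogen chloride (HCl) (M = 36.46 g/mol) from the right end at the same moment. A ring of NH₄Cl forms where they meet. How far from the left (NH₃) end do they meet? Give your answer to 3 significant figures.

98.6 cm

The fronts meet when d_NH₃ + d_HCl = L with d_NH₃/d_HCl = √(M_HCl/M_NH₃) (Graham's law). Here √(M_HCl/M_NH₃) = √(36.46/17.03) = 1.463.
With d_NH₃ + d_HCl = 166 cm, d_HCl = 166/(1 + 1.463) = 67.39 cm.
d_NH₃ = 166 − 67.39 = 98.6 cm.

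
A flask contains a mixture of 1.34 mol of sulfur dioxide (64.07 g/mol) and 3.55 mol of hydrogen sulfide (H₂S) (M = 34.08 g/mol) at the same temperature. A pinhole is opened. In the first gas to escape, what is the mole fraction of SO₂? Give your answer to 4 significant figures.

Each component's effusion rate ∝ (its partial pressure)·(1/√M) ∝ n_i/√M_i.
So x_SO₂ in the escaping gas = (n_SO₂/√M_SO₂) / Σ(n_i/√M_i)
= (1.34/√64.07) / (1.34/√64.07 + 3.55/√34.08) = 0.1674/(0.1674 + 0.6081) = 0.2159.

0.2159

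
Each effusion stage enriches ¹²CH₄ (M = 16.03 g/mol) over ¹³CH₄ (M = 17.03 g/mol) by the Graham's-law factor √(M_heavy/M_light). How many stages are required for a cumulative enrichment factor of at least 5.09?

Per stage α = (17.03/16.03)^(1/2) = 1.06238^0.5, giving ln α = 0.03026.
Need α^N ≥ 5.09 ⇒ N ≥ ln(5.09) / ln α = 1.627 / 0.03026 = 53.78.
So at least 54 stages are needed.

54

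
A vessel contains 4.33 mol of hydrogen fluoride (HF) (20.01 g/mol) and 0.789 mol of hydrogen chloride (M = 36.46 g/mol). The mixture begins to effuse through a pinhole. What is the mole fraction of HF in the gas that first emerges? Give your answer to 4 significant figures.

The effusion rate of species i is ∝ p_i/√M_i ∝ n_i/√M_i.
So x_HF in the escaping gas = (n_HF/√M_HF) / Σ(n_i/√M_i)
= (4.33/√20.01) / (4.33/√20.01 + 0.789/√36.46) = 0.9680/(0.9680 + 0.1307) = 0.8811.

0.8811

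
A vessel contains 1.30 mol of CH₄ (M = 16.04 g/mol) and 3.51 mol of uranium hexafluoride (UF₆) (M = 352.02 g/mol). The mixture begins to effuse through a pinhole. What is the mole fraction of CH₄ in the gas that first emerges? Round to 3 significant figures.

0.634

The effusion rate of species i is ∝ p_i/√M_i ∝ n_i/√M_i.
x_CH₄(eff) = (n_CH₄/√M_CH₄) / (n_CH₄/√M_CH₄ + n_UF₆/√M_UF₆)
= (1.30/√16.04) / (1.30/√16.04 + 3.51/√352.02) = 0.3246/(0.3246 + 0.1871) = 0.634.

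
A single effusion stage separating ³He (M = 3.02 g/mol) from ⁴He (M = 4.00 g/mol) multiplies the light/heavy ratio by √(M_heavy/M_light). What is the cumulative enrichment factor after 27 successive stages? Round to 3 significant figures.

44.4

Overall factor = α^27 with α = √(4.00/3.02), i.e. (4.00/3.02)^(27/2).
= 1.32450^(27/2) = 44.4.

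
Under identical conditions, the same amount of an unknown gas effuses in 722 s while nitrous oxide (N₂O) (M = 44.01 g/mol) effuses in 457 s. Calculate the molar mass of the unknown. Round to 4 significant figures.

109.8 g/mol

Since effusion rate ∝ 1/√M, t_X/t_N₂O = √(M_X/M_N₂O).
722/457 = 1.580 = √(M_X/44.01)
M_X = 44.01 × 1.580² = 44.01 × 2.496 = 109.8 g/mol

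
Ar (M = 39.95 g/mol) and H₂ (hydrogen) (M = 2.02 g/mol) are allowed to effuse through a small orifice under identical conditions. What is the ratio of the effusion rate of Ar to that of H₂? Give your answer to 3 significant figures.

0.225

Since effusion rate ∝ 1/√M, rate_Ar/rate_H₂ = √(M_H₂/M_Ar) = √(2.02/39.95) = √0.05056 = 0.225.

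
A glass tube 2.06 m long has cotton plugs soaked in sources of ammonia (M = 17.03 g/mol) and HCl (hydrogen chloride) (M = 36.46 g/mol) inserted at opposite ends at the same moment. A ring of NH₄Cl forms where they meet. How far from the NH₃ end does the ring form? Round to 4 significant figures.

The fronts meet when d_NH₃ + d_HCl = L with d_NH₃/d_HCl = √(M_HCl/M_NH₃) (Graham's law). Here √(M_HCl/M_NH₃) = √(36.46/17.03) = 1.463.
With d_NH₃ + d_HCl = 2.06 m, d_HCl = 2.06/(1 + 1.463) = 0.8363 m.
d_NH₃ = 2.06 − 0.8363 = 1.224 m.

1.224 m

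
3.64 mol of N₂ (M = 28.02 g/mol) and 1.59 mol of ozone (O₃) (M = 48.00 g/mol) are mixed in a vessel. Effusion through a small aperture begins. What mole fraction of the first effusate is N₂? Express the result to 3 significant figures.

0.750

Effusion rate of each component ∝ n_i/√M_i (partial pressure × 1/√M).
Mole fraction of N₂ in the effusate = (n_N₂/√M_N₂) / (n_N₂/√M_N₂ + n_O₃/√M_O₃)
= (3.64/√28.02) / (3.64/√28.02 + 1.59/√48.00) = 0.6876/(0.6876 + 0.2295) = 0.750.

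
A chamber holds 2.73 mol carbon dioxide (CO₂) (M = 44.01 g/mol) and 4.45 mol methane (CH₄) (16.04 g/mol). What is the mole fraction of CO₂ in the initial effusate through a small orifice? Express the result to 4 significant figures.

Effusion rate of each component ∝ n_i/√M_i (partial pressure × 1/√M).
So x_CO₂ in the escaping gas = (n_CO₂/√M_CO₂) / Σ(n_i/√M_i)
= (2.73/√44.01) / (2.73/√44.01 + 4.45/√16.04) = 0.4115/(0.4115 + 1.111) = 0.2703.

0.2703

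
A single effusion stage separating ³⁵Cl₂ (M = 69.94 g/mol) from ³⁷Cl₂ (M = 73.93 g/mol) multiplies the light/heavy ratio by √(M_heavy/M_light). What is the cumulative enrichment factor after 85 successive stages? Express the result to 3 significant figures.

After 85 stages the ratio has grown by (√(73.93/69.94))^85 = (73.93/69.94)^(85/2).
= 1.05705^(85/2) = 10.6.

10.6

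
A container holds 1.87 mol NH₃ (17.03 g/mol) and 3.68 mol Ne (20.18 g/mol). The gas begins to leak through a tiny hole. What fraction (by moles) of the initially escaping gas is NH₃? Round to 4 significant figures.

0.3561

Effusion rate of each component ∝ n_i/√M_i (partial pressure × 1/√M).
x_NH₃(eff) = (n_NH₃/√M_NH₃) / (n_NH₃/√M_NH₃ + n_Ne/√M_Ne)
= (1.87/√17.03) / (1.87/√17.03 + 3.68/√20.18) = 0.4531/(0.4531 + 0.8192) = 0.3561.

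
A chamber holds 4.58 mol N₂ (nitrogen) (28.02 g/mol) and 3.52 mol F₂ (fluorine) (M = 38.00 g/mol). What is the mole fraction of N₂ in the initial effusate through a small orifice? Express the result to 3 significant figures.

0.602

Effusion rate of each component ∝ n_i/√M_i (partial pressure × 1/√M).
So x_N₂ in the escaping gas = (n_N₂/√M_N₂) / Σ(n_i/√M_i)
= (4.58/√28.02) / (4.58/√28.02 + 3.52/√38.00) = 0.8652/(0.8652 + 0.5710) = 0.602.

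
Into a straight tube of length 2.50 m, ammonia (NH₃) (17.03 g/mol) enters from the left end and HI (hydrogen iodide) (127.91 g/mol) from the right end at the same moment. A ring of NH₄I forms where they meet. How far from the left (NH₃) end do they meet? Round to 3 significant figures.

1.83 m

In equal time, each gas travels a distance ∝ its rate ∝ 1/√M, so d_NH₃/d_HI = √(M_HI/M_NH₃) = √(127.91/17.03) = 2.741.
With d_NH₃ + d_HI = 2.50 m, d_HI = 2.50/(1 + 2.741) = 0.6683 m.
d_NH₃ = 2.50 − 0.6683 = 1.83 m.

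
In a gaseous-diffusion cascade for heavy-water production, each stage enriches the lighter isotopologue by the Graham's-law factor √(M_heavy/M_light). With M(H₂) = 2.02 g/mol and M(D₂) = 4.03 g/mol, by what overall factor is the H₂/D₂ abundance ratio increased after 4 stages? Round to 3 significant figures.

After 4 stages the ratio has grown by (√(4.03/2.02))^4 = (4.03/2.02)^(4/2).
= 1.99505^2 = 3.98.

3.98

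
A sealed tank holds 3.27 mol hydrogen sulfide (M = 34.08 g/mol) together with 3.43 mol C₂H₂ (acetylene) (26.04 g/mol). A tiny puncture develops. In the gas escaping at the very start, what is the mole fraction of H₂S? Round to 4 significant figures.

The effusion rate of species i is ∝ p_i/√M_i ∝ n_i/√M_i.
x_H₂S(eff) = (n_H₂S/√M_H₂S) / (n_H₂S/√M_H₂S + n_C₂H₂/√M_C₂H₂)
= (3.27/√34.08) / (3.27/√34.08 + 3.43/√26.04) = 0.5601/(0.5601 + 0.6722) = 0.4545.

0.4545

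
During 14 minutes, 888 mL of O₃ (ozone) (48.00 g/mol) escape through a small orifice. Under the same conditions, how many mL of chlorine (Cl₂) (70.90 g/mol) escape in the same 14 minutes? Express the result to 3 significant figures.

Graham's law gives rate_Cl₂/rate_O₃ = √(M_O₃/M_Cl₂) = √(48.00/70.90) = √0.6770 = 0.8228.
So the volume for Cl₂ is 888 × 0.8228 = 731 mL.

731 mL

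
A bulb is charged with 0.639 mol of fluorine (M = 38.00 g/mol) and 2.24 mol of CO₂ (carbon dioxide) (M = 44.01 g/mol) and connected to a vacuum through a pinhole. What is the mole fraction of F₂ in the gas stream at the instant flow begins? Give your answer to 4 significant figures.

Effusion rate of each component ∝ n_i/√M_i (partial pressure × 1/√M).
So x_F₂ in the escaping gas = (n_F₂/√M_F₂) / Σ(n_i/√M_i)
= (0.639/√38.00) / (0.639/√38.00 + 2.24/√44.01) = 0.1037/(0.1037 + 0.3377) = 0.2349.

0.2349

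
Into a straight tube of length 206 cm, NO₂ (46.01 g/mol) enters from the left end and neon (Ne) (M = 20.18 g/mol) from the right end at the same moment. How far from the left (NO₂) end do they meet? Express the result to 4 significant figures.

82.07 cm

Graham's law gives d_NO₂/d_Ne = rate_NO₂/rate_Ne = √(M_Ne/M_NO₂) = √(20.18/46.01) = 0.6623.
With d_NO₂ + d_Ne = 206 cm, d_Ne = 206/(1 + 0.6623) = 123.9 cm.
d_NO₂ = 206 − 123.9 = 82.07 cm.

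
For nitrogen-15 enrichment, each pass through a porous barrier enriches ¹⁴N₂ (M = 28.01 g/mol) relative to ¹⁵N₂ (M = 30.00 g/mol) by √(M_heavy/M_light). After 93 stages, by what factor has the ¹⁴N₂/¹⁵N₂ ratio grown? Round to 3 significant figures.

After 93 stages the ratio has grown by (√(30.00/28.01))^93 = (30.00/28.01)^(93/2).
= 1.07105^(93/2) = 24.3.

24.3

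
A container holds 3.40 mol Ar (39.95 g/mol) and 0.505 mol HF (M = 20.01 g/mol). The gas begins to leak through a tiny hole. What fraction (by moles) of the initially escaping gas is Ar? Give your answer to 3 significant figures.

The effusion rate of species i is ∝ p_i/√M_i ∝ n_i/√M_i.
Mole fraction of Ar in the effusate = (n_Ar/√M_Ar) / (n_Ar/√M_Ar + n_HF/√M_HF)
= (3.40/√39.95) / (3.40/√39.95 + 0.505/√20.01) = 0.5379/(0.5379 + 0.1129) = 0.827.

0.827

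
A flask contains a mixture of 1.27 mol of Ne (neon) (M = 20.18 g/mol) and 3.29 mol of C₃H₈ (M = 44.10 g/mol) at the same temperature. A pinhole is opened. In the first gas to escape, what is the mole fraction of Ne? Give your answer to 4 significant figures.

0.3633

Rate_i ∝ x_i/√M_i (Graham's law weighted by mole fraction), so the effusate composition follows n_i/√M_i.
So x_Ne in the escaping gas = (n_Ne/√M_Ne) / Σ(n_i/√M_i)
= (1.27/√20.18) / (1.27/√20.18 + 3.29/√44.10) = 0.2827/(0.2827 + 0.4954) = 0.3633.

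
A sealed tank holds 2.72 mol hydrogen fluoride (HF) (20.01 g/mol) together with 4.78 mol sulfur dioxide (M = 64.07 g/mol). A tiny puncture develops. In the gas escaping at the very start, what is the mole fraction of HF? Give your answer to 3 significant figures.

Each component's effusion rate ∝ (its partial pressure)·(1/√M) ∝ n_i/√M_i.
So x_HF in the escaping gas = (n_HF/√M_HF) / Σ(n_i/√M_i)
= (2.72/√20.01) / (2.72/√20.01 + 4.78/√64.07) = 0.6081/(0.6081 + 0.5972) = 0.505.

0.505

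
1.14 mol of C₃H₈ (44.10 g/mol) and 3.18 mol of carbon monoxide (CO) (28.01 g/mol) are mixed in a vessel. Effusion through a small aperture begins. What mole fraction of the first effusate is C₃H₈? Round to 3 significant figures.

Each component's effusion rate ∝ (its partial pressure)·(1/√M) ∝ n_i/√M_i.
Mole fraction of C₃H₈ in the effusate = (n_C₃H₈/√M_C₃H₈) / (n_C₃H₈/√M_C₃H₈ + n_CO/√M_CO)
= (1.14/√44.10) / (1.14/√44.10 + 3.18/√28.01) = 0.1717/(0.1717 + 0.6009) = 0.222.

0.222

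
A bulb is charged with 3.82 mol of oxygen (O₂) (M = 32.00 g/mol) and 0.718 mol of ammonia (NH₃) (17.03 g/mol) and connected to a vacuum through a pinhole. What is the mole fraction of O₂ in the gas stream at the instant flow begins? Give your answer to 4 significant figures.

Each component's effusion rate ∝ (its partial pressure)·(1/√M) ∝ n_i/√M_i.
So x_O₂ in the escaping gas = (n_O₂/√M_O₂) / Σ(n_i/√M_i)
= (3.82/√32.00) / (3.82/√32.00 + 0.718/√17.03) = 0.6753/(0.6753 + 0.1740) = 0.7951.

0.7951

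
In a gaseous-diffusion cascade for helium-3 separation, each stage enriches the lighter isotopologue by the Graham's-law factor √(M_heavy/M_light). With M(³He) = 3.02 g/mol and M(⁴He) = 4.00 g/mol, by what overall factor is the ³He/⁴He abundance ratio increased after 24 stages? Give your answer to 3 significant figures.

29.1

The single-stage factor is √(M_heavy/M_light), so 24 stages give [√(4.00/3.02)]^24 = (4.00/3.02)^(24/2).
= 1.32450^12 = 29.1.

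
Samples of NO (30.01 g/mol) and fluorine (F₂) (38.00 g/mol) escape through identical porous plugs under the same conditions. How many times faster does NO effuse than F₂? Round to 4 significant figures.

Since effusion rate ∝ 1/√M, rate_NO/rate_F₂ = √(M_F₂/M_NO) = √(38.00/30.01) = √1.266 = 1.125.

1.125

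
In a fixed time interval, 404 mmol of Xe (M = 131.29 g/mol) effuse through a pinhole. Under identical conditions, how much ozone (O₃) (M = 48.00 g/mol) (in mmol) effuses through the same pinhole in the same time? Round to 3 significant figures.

By Graham's law, rate_O₃/rate_Xe = √(M_Xe/M_O₃) = √(131.29/48.00) = √2.735 = 1.654.
So the amount for O₃ is 404 × 1.654 = 668 mmol.

668 mmol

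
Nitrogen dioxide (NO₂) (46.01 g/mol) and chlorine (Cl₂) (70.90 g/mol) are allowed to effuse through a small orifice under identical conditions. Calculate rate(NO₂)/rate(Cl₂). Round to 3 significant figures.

1.24

Graham's law gives rate_NO₂/rate_Cl₂ = √(M_Cl₂/M_NO₂) = √(70.90/46.01) = √1.541 = 1.24.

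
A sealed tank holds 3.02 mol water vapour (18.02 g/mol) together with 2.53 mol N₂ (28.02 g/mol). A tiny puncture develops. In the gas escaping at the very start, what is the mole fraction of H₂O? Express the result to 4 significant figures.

0.5981

Effusion rate of each component ∝ n_i/√M_i (partial pressure × 1/√M).
Mole fraction of H₂O in the effusate = (n_H₂O/√M_H₂O) / (n_H₂O/√M_H₂O + n_N₂/√M_N₂)
= (3.02/√18.02) / (3.02/√18.02 + 2.53/√28.02) = 0.7114/(0.7114 + 0.4780) = 0.5981.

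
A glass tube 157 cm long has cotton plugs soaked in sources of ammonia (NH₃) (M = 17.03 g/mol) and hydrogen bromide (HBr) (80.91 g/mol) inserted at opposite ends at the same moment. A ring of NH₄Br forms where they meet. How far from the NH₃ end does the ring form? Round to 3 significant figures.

The fronts meet when d_NH₃ + d_HBr = L with d_NH₃/d_HBr = √(M_HBr/M_NH₃) (Graham's law). Here √(M_HBr/M_NH₃) = √(80.91/17.03) = 2.180.
With d_NH₃ + d_HBr = 157 cm, d_HBr = 157/(1 + 2.180) = 49.38 cm.
d_NH₃ = 157 − 49.38 = 108 cm.

108 cm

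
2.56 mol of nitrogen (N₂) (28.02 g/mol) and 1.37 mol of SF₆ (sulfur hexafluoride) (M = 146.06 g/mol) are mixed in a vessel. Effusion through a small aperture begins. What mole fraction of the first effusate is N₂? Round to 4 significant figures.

The effusion rate of species i is ∝ p_i/√M_i ∝ n_i/√M_i.
So x_N₂ in the escaping gas = (n_N₂/√M_N₂) / Σ(n_i/√M_i)
= (2.56/√28.02) / (2.56/√28.02 + 1.37/√146.06) = 0.4836/(0.4836 + 0.1134) = 0.8101.

0.8101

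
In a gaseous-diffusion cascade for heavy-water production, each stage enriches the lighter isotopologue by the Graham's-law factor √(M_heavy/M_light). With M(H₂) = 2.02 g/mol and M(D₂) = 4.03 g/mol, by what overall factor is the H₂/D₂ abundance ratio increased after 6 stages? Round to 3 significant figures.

7.94

Each stage multiplies the ratio by α = √(4.03/2.02), so after 6 stages the overall factor is α^6 = (4.03/2.02)^(6/2).
= 1.99505^3 = 7.94.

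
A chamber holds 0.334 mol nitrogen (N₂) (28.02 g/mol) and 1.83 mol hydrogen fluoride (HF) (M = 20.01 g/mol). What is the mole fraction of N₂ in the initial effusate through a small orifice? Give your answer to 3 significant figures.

0.134

The effusion rate of species i is ∝ p_i/√M_i ∝ n_i/√M_i.
So x_N₂ in the escaping gas = (n_N₂/√M_N₂) / Σ(n_i/√M_i)
= (0.334/√28.02) / (0.334/√28.02 + 1.83/√20.01) = 0.06310/(0.06310 + 0.4091) = 0.134.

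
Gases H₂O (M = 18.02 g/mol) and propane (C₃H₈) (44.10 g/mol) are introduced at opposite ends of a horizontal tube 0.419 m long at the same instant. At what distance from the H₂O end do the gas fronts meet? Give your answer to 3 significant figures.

0.256 m

Distances travelled in equal time are proportional to diffusion rates, so d_H₂O/d_C₃H₈ = √(M_C₃H₈/M_H₂O) = √(44.10/18.02) = 1.564.
With d_H₂O + d_C₃H₈ = 0.419 m, d_C₃H₈ = 0.419/(1 + 1.564) = 0.1634 m.
d_H₂O = 0.419 − 0.1634 = 0.256 m.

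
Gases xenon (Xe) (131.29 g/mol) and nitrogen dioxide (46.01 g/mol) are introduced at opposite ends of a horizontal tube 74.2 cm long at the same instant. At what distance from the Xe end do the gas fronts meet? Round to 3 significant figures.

27.6 cm

The fronts meet when d_Xe + d_NO₂ = L with d_Xe/d_NO₂ = √(M_NO₂/M_Xe) (Graham's law). Here √(M_NO₂/M_Xe) = √(46.01/131.29) = 0.5920.
With d_Xe + d_NO₂ = 74.2 cm, d_NO₂ = 74.2/(1 + 0.5920) = 46.61 cm.
d_Xe = 74.2 − 46.61 = 27.6 cm.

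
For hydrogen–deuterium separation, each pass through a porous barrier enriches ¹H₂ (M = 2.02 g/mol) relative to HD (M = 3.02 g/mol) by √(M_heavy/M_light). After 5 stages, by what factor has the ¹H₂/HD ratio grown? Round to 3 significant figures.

2.73

After 5 stages the ratio has grown by (√(3.02/2.02))^5 = (3.02/2.02)^(5/2).
= 1.49505^(5/2) = 2.73.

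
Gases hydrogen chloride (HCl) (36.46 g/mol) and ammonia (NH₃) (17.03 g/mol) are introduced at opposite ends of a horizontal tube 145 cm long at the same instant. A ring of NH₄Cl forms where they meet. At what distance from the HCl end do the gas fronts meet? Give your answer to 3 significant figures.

58.9 cm

Graham's law gives d_HCl/d_NH₃ = rate_HCl/rate_NH₃ = √(M_NH₃/M_HCl) = √(17.03/36.46) = 0.6834.
With d_HCl + d_NH₃ = 145 cm, d_NH₃ = 145/(1 + 0.6834) = 86.13 cm.
d_HCl = 145 − 86.13 = 58.9 cm.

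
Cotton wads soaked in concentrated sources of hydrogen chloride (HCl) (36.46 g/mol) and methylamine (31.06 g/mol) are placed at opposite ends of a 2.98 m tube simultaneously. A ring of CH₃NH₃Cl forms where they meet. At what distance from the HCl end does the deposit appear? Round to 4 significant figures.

In equal time, each gas travels a distance ∝ its rate ∝ 1/√M, so d_HCl/d_CH₃NH₂ = √(M_CH₃NH₂/M_HCl) = √(31.06/36.46) = 0.9230.
With d_HCl + d_CH₃NH₂ = 2.98 m, d_CH₃NH₂ = 2.98/(1 + 0.9230) = 1.550 m.
d_HCl = 2.98 − 1.550 = 1.430 m.

1.430 m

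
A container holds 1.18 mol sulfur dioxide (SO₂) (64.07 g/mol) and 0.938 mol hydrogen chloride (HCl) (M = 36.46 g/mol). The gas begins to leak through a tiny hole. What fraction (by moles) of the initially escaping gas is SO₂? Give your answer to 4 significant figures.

0.4869

The effusion rate of species i is ∝ p_i/√M_i ∝ n_i/√M_i.
Mole fraction of SO₂ in the effusate = (n_SO₂/√M_SO₂) / (n_SO₂/√M_SO₂ + n_HCl/√M_HCl)
= (1.18/√64.07) / (1.18/√64.07 + 0.938/√36.46) = 0.1474/(0.1474 + 0.1553) = 0.4869.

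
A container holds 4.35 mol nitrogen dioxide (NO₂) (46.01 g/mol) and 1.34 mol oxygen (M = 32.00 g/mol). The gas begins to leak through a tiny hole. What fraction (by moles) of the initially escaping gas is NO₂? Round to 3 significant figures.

Effusion rate of each component ∝ n_i/√M_i (partial pressure × 1/√M).
Mole fraction of NO₂ in the effusate = (n_NO₂/√M_NO₂) / (n_NO₂/√M_NO₂ + n_O₂/√M_O₂)
= (4.35/√46.01) / (4.35/√46.01 + 1.34/√32.00) = 0.6413/(0.6413 + 0.2369) = 0.730.

0.730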